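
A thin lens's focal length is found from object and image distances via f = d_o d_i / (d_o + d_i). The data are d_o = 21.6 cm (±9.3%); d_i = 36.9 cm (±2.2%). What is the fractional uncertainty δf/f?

∂f/∂d_o = (d_i/(d_o+d_i))² = 0.398;  ∂f/∂d_i = (d_o/(d_o+d_i))² = 0.136
δf = √((∂f/∂d_o · δd_o)² + (∂f/∂d_i · δd_i)²) = √(0.639 + 0.0122) = 0.807 cm
f = 13.6 cm, so δf/f = 0.807/13.6 = 0.0592.

0.0592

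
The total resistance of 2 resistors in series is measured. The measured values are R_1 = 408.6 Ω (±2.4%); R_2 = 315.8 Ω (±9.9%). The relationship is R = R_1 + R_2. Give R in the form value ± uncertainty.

R is a linear combination, so absolute uncertainties add in quadrature:
  (δR_1)² = 96.2;  (δR_2)² = 977
δR = √(1070) = 32.8 Ω
R = 724.4 Ω.

724.4 ± 32.8 Ω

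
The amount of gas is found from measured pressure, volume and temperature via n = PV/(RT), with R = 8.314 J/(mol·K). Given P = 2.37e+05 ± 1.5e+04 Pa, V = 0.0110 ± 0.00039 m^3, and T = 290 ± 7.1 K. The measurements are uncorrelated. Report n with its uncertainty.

1.08 ± 0.0828 mol

Each factor contributes (exponent × relative error)² to (δn/n)²:
  (1·δP/P)² = (1×0.0633)² = 0.00401;  (1·δV/V)² = (1×0.0355)² = 0.00126;  (-1·δT/T)² = (-1×0.0245)² = 0.000599
δn/n = √(0.00586) = 0.0766
n = 1.08 mol, so δn = 0.0766 × 1.08 = 0.0828 mol.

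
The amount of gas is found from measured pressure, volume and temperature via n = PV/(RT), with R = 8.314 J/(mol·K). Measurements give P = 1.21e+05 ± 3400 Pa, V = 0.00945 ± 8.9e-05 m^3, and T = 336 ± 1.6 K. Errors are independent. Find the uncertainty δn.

0.0123 mol

Relative error in a monomial: (δn/n)² = Σ (nᵢ · δxᵢ/xᵢ)².
  (1·δP/P)² = (1×0.0281)² = 0.000790;  (1·δV/V)² = (1×0.00942)² = 8.87e-05;  (-1·δT/T)² = (-1×0.00476)² = 2.27e-05
δn/n = √(0.000901) = 0.0300
n = 0.409 mol, so δn = 0.0300 × 0.409 = 0.0123 mol.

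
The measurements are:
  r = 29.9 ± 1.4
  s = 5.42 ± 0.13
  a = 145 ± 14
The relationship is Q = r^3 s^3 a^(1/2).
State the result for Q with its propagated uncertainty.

(5.13 ± 0.846) × 10^7

Relative error in a monomial: (δQ/Q)² = Σ (nᵢ · δxᵢ/xᵢ)².
  (3·δr/r)² = (3×0.0468)² = 0.0197;  (3·δs/s)² = (3×0.0240)² = 0.00518;  (½·δa/a)² = (0.5×0.0966)² = 0.00233
δQ/Q = √(0.0272) = 0.165
Q = 5.13e+07, so δQ = 0.165 × 5.13e+07 = 8.46e+06.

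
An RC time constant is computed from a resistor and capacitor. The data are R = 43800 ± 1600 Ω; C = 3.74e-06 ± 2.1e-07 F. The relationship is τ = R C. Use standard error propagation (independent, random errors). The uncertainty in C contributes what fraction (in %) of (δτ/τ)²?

70.3%

(δτ/τ)² = (1·δR/R)² + (1·δC/C)²
  R term: (1×0.0365)² = 0.00133
  C term: (1×0.0561)² = 0.00315
Total = 0.00449. Share from C = 0.00315/0.00449 = 0.703.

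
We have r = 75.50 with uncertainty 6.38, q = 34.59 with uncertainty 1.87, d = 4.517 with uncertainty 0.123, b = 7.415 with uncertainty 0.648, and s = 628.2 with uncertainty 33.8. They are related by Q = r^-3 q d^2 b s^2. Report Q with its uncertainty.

4799 ± 1430

For a monomial Q ∝ r^-3, q, d^2, b, s^2, fractional errors add in quadrature:
  (-3·δr/r)² = (-3×0.0845)² = 0.0643;  (1·δq/q)² = (1×0.0541)² = 0.00292;  (2·δd/d)² = (2×0.0272)² = 0.00297;  (1·δb/b)² = (1×0.0874)² = 0.00764;  (2·δs/s)² = (2×0.0538)² = 0.0116
δQ/Q = √(0.0894) = 0.299
Q = 4799, so δQ = 0.299 × 4799 = 1430.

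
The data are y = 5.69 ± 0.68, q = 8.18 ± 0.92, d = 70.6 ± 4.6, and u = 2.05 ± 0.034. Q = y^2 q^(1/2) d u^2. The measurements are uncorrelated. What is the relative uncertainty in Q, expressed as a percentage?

Q is a product of powers, so relative uncertainties combine in quadrature:
  (2·δy/y)² = (2×0.120)² = 0.0571;  (½·δq/q)² = (0.5×0.112)² = 0.00316;  (1·δd/d)² = (1×0.0652)² = 0.00425;  (2·δu/u)² = (2×0.0166)² = 0.00110
δQ/Q = √(0.0656) = 0.256

25.6%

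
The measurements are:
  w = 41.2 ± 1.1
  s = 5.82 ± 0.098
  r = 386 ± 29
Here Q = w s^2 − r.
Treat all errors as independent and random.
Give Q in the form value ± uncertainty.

Let p = w·s^2 = 1400. δp/p = √((1·δw/w)² + (2·δs/s)²) = √(0.000713 + 0.00113) = 0.0430, so δp = 60.0.
Q = p − r: δQ = √(δp² + δr²) = √(3600 + 841) = 66.6
Q = 1010.

1010 ± 66.6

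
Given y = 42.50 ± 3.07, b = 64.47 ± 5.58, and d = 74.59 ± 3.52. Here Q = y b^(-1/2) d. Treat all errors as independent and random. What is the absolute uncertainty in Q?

Q is a product of powers, so relative uncertainties combine in quadrature:
  (1·δy/y)² = (1×0.0722)² = 0.00522;  (−½·δb/b)² = (-0.5×0.0866)² = 0.00187;  (1·δd/d)² = (1×0.0472)² = 0.00223
δQ/Q = √(0.00932) = 0.0965
Q = 394.8, so δQ = 0.0965 × 394.8 = 38.1.

38.1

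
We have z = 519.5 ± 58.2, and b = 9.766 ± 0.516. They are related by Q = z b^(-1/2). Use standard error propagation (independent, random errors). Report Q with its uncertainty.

166.2 ± 19.1

Since Q is a product/quotient, work with relative uncertainties:
  (1·δz/z)² = (1×0.112)² = 0.0126;  (−½·δb/b)² = (-0.5×0.0528)² = 0.000698
δQ/Q = √(0.0132) = 0.115
Q = 166.2, so δQ = 0.115 × 166.2 = 19.1.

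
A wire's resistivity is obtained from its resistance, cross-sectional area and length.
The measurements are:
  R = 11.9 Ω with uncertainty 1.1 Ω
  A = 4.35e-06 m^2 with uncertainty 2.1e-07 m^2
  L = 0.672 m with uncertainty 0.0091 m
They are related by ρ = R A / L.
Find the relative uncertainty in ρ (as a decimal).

0.105

Each factor contributes (exponent × relative error)² to (δρ/ρ)²:
  (1·δR/R)² = (1×0.0924)² = 0.00854;  (1·δA/A)² = (1×0.0483)² = 0.00233;  (-1·δL/L)² = (-1×0.0135)² = 0.000183
δρ/ρ = √(0.0111) = 0.105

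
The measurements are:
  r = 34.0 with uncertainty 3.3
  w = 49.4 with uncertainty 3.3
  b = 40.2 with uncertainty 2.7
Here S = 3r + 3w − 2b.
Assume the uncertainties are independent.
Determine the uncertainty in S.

Sums and differences: (δS)² = Σ (cᵢ δxᵢ)².
  (3·δr)² = 98.0;  (3·δw)² = 98.0;  (2·δb)² = 29.2
δS = √(225) = 15.0

15.0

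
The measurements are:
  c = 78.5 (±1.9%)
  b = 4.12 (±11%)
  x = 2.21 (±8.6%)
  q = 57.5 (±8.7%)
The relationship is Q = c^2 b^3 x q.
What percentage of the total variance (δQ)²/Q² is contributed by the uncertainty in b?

(δQ/Q)² = (2·δc/c)² + (3·δb/b)² + (1·δx/x)² + (1·δq/q)²
  c term: (2×0.0190)² = 0.00144
  b term: (3×0.110)² = 0.109
  x term: (1×0.0860)² = 0.00740
  q term: (1×0.0870)² = 0.00757
Total = 0.125. Share from b = 0.109/0.125 = 0.869.

86.9%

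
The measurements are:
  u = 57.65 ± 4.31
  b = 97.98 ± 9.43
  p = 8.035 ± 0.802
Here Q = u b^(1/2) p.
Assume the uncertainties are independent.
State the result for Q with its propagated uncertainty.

4585 ± 613

Relative error in a monomial: (δQ/Q)² = Σ (nᵢ · δxᵢ/xᵢ)².
  (1·δu/u)² = (1×0.0748)² = 0.00559;  (½·δb/b)² = (0.5×0.0962)² = 0.00232;  (1·δp/p)² = (1×0.0998)² = 0.00996
δQ/Q = √(0.0179) = 0.134
Q = 4585, so δQ = 0.134 × 4585 = 613.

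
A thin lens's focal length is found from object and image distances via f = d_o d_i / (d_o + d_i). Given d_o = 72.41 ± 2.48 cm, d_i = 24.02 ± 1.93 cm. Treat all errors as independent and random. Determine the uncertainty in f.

∂f/∂d_o = (d_i/(d_o+d_i))² = 0.0620;  ∂f/∂d_i = (d_o/(d_o+d_i))² = 0.564
δf = √((∂f/∂d_o · δd_o)² + (∂f/∂d_i · δd_i)²) = √(0.0237 + 1.18) = 1.10 cm

1.10 cm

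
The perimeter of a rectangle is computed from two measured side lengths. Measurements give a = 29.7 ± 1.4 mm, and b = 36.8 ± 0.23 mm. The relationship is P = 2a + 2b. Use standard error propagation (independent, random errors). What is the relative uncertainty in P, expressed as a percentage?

Each term contributes (cᵢ δxᵢ)² to (δP)²:
  (2·δa)² = 7.84;  (2·δb)² = 0.212
δP = √(8.05) = 2.84 mm
P = 133 mm, so δP/P = 2.84/133 = 0.0213.

2.13%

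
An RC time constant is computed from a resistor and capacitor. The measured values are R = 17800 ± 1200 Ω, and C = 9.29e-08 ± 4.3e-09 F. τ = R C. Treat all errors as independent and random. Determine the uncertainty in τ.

0.000135 s

Each factor contributes (exponent × relative error)² to (δτ/τ)²:
  (1·δR/R)² = (1×0.0674)² = 0.00454;  (1·δC/C)² = (1×0.0463)² = 0.00214
δτ/τ = √(0.00669) = 0.0818
τ = 0.00165 s, so δτ = 0.0818 × 0.00165 = 0.000135 s.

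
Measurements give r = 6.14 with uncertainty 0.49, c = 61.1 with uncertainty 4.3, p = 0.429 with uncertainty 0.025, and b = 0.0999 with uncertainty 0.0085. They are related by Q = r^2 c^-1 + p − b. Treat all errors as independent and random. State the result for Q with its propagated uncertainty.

Let w = r^2·c^-1 = 0.617. δw/w = √((2·δr/r)² + (-1·δc/c)²) = √(0.0255 + 0.00495) = 0.174, so δw = 0.108.
Q = w + p − b: δQ = √(δw² + δp² + δb²) = √(0.0116 + 0.000625 + 7.23e-05) = 0.111
Q = 0.946.

0.946 ± 0.111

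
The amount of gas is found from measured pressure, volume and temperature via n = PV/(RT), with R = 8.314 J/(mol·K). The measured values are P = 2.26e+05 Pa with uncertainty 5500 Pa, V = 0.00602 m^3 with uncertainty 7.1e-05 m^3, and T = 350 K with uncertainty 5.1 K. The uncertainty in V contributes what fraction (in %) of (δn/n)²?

(δn/n)² = (1·δP/P)² + (1·δV/V)² + (-1·δT/T)²
  P term: (1×0.0243)² = 0.000592
  V term: (1×0.0118)² = 0.000139
  T term: (-1×0.0146)² = 0.000212
Total = 0.000944. Share from V = 0.000139/0.000944 = 0.147.

14.7%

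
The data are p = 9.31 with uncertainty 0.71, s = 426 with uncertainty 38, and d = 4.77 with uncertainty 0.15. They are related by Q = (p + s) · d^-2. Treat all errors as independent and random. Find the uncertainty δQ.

2.06

Let u = p + s = 435. δu = √(δp² + δs²) = √(0.504 + 1440) = 38.0, so δu/u = 0.0873.
Q is then a monomial in u, d:
δQ/Q = √((δu/u)² + (-2·δd/d)²) = √(0.00762 + 0.00396) = 0.108
Q = 19.1, so δQ = 0.108 × 19.1 = 2.06.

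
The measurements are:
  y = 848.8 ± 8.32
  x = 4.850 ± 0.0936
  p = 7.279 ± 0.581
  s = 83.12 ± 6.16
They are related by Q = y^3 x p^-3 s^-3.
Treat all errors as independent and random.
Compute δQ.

4.40

Relative error in a monomial: (δQ/Q)² = Σ (nᵢ · δxᵢ/xᵢ)².
  (3·δy/y)² = (3×0.00980)² = 0.000865;  (1·δx/x)² = (1×0.0193)² = 0.000372;  (-3·δp/p)² = (-3×0.0798)² = 0.0573;  (-3·δs/s)² = (-3×0.0741)² = 0.0494
δQ/Q = √(0.108) = 0.329
Q = 13.39, so δQ = 0.329 × 13.39 = 4.40.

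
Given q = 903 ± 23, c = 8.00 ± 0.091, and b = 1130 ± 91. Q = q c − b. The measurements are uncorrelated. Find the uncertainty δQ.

221

Let p = q·c = 7220. δp/p = √((1·δq/q)² + (1·δc/c)²) = √(0.000649 + 0.000129) = 0.0279, so δp = 202.
Q = p − b: δQ = √(δp² + δb²) = √(40600 + 8280) = 221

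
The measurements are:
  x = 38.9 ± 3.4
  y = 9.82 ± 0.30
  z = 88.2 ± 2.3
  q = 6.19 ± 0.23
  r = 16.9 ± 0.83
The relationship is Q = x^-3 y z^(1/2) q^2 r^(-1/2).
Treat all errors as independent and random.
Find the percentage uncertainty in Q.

27.6%

Each factor contributes (exponent × relative error)² to (δQ/Q)²:
  (-3·δx/x)² = (-3×0.0874)² = 0.0688;  (1·δy/y)² = (1×0.0305)² = 0.000933;  (½·δz/z)² = (0.5×0.0261)² = 0.000170;  (2·δq/q)² = (2×0.0372)² = 0.00552;  (−½·δr/r)² = (-0.5×0.0491)² = 0.000603
δQ/Q = √(0.0760) = 0.276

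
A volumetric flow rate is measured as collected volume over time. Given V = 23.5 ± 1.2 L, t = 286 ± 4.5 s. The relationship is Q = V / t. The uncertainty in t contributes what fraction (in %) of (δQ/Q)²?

8.67%

(δQ/Q)² = (1·δV/V)² + (-1·δt/t)²
  V term: (1×0.0511)² = 0.00261
  t term: (-1×0.0157)² = 0.000248
Total = 0.00286. Share from t = 0.000248/0.00286 = 0.0867.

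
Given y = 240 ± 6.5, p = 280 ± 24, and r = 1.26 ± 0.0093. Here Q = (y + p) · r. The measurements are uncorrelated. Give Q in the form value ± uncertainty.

655 ± 31.7

Let u = y + p = 520. δu = √(δy² + δp²) = √(42.2 + 576) = 24.9, so δu/u = 0.0478.
Q is then a monomial in u, r:
δQ/Q = √((δu/u)² + (1·δr/r)²) = √(0.00229 + 5.45e-05) = 0.0484
Q = 655, so δQ = 0.0484 × 655 = 31.7.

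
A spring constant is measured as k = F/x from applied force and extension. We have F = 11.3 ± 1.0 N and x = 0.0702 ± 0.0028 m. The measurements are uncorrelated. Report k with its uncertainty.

161 ± 15.6 N/m

Since k is a product/quotient, work with relative uncertainties:
  (1·δF/F)² = (1×0.0885)² = 0.00783;  (-1·δx/x)² = (-1×0.0399)² = 0.00159
δk/k = √(0.00942) = 0.0971
k = 161 N/m, so δk = 0.0971 × 161 = 15.6 N/m.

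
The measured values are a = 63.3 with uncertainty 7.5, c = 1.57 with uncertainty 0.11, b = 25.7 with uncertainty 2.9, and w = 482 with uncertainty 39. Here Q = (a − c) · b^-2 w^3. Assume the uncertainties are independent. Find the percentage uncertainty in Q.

Let u = a − c = 61.7. δu = √(δa² + δc²) = √(56.2 + 0.0121) = 7.50, so δu/u = 0.122.
Q is then a monomial in u, b, w:
δQ/Q = √((δu/u)² + (-2·δb/b)² + (3·δw/w)²) = √(0.0148 + 0.0509 + 0.0589) = 0.353

35.3%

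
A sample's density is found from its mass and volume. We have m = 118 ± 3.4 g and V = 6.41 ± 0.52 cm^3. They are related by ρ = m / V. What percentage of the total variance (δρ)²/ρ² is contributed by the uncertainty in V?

88.8%

(δρ/ρ)² = (1·δm/m)² + (-1·δV/V)²
  m term: (1×0.0288)² = 0.000830
  V term: (-1×0.0811)² = 0.00658
Total = 0.00741. Share from V = 0.00658/0.00741 = 0.888.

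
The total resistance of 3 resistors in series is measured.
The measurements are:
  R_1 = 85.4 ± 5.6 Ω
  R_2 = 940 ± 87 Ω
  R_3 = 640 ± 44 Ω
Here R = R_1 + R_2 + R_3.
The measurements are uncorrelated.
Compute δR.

For a sum/difference, combine absolute errors in quadrature:
  (δR_1)² = 31.4;  (δR_2)² = 7570;  (δR_3)² = 1940
δR = √(9540) = 97.7 Ω

97.7 Ω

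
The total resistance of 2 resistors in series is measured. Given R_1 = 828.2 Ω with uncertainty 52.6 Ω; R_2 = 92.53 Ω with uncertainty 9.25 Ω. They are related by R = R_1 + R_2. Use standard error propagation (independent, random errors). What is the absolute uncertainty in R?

R is a linear combination, so absolute uncertainties add in quadrature:
  (δR_1)² = 2770;  (δR_2)² = 85.6
δR = √(2850) = 53.4 Ω

53.4 Ω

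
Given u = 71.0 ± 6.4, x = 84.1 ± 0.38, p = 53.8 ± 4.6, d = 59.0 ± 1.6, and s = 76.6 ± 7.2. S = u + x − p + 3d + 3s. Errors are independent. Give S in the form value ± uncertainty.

508 ± 23.5

For a sum/difference, combine absolute errors in quadrature:
  (δu)² = 41.0;  (δx)² = 0.144;  (δp)² = 21.2;  (3·δd)² = 23.0;  (3·δs)² = 467
δS = √(552) = 23.5
S = 508.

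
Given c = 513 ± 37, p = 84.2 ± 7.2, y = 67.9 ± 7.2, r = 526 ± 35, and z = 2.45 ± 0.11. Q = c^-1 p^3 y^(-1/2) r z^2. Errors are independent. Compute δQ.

Relative error in a monomial: (δQ/Q)² = Σ (nᵢ · δxᵢ/xᵢ)².
  (-1·δc/c)² = (-1×0.0721)² = 0.00520;  (3·δp/p)² = (3×0.0855)² = 0.0658;  (−½·δy/y)² = (-0.5×0.106)² = 0.00281;  (1·δr/r)² = (1×0.0665)² = 0.00443;  (2·δz/z)² = (2×0.0449)² = 0.00806
δQ/Q = √(0.0863) = 0.294
Q = 4.46e+05, so δQ = 0.294 × 4.46e+05 = 1.31e+05.

1.31e+05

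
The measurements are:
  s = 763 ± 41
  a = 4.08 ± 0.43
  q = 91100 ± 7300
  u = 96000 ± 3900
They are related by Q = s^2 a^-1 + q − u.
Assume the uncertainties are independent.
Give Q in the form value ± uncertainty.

Let p = s^2·a^-1 = 1.43e+05. δp/p = √((2·δs/s)² + (-1·δa/a)²) = √(0.0115 + 0.0111) = 0.151, so δp = 21500.
Q = p + q − u: δQ = √(δp² + δq² + δu²) = √(4.61e+08 + 5.33e+07 + 1.52e+07) = 23000
Q = 1.38e+05.

(1.38 ± 0.230) × 10^5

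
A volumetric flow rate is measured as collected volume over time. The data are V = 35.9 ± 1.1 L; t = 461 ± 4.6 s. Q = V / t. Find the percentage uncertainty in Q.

3.22%

Each factor contributes (exponent × relative error)² to (δQ/Q)²:
  (1·δV/V)² = (1×0.0306)² = 0.000939;  (-1·δt/t)² = (-1×0.00998)² = 9.96e-05
δQ/Q = √(0.00104) = 0.0322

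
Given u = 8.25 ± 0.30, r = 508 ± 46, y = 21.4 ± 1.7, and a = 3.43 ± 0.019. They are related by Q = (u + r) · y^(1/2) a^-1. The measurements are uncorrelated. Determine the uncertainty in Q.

68.0

Let w = u + r = 516. δw = √(δu² + δr²) = √(0.0900 + 2120) = 46.0, so δw/w = 0.0891.
Q is then a monomial in w, y, a:
δQ/Q = √((δw/w)² + (½·δy/y)² + (-1·δa/a)²) = √(0.00794 + 0.00158 + 3.07e-05) = 0.0977
Q = 696, so δQ = 0.0977 × 696 = 68.0.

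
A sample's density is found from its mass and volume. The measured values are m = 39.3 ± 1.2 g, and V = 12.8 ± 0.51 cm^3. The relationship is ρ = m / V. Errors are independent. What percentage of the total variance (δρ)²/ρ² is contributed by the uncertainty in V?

(δρ/ρ)² = (1·δm/m)² + (-1·δV/V)²
  m term: (1×0.0305)² = 0.000932
  V term: (-1×0.0398)² = 0.00159
Total = 0.00252. Share from V = 0.00159/0.00252 = 0.630.

63.0%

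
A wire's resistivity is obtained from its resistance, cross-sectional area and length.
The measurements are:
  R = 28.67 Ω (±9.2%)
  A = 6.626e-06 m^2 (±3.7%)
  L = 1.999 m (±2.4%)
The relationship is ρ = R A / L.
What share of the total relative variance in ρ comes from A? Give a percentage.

13.2%

(δρ/ρ)² = (1·δR/R)² + (1·δA/A)² + (-1·δL/L)²
  R term: (1×0.0920)² = 0.00846
  A term: (1×0.0370)² = 0.00137
  L term: (-1×0.0240)² = 0.000576
Total = 0.0104. Share from A = 0.00137/0.0104 = 0.132.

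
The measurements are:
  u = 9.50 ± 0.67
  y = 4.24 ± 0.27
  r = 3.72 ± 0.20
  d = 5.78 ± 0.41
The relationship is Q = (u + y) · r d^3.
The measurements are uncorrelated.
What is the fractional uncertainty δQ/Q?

0.226

Let w = u + y = 13.7. δw = √(δu² + δy²) = √(0.449 + 0.0729) = 0.722, so δw/w = 0.0526.
Q is then a monomial in w, r, d:
δQ/Q = √((δw/w)² + (1·δr/r)² + (3·δd/d)²) = √(0.00276 + 0.00289 + 0.0453) = 0.226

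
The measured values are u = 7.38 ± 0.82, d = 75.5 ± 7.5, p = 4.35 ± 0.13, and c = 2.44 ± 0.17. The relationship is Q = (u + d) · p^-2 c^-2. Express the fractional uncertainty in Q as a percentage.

Let w = u + d = 82.9. δw = √(δu² + δd²) = √(0.672 + 56.2) = 7.54, so δw/w = 0.0910.
Q is then a monomial in w, p, c:
δQ/Q = √((δw/w)² + (-2·δp/p)² + (-2·δc/c)²) = √(0.00829 + 0.00357 + 0.0194) = 0.177

17.7%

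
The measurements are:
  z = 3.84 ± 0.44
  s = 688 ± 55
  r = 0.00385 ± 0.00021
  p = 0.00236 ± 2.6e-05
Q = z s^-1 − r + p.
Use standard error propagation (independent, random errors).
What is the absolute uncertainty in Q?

0.000808

Let w = z·s^-1 = 0.00558. δw/w = √((1·δz/z)² + (-1·δs/s)²) = √(0.0131 + 0.00639) = 0.140, so δw = 0.000780.
Q = w − r + p: δQ = √(δw² + δr² + δp²) = √(6.08e-07 + 4.41e-08 + 6.76e-10) = 0.000808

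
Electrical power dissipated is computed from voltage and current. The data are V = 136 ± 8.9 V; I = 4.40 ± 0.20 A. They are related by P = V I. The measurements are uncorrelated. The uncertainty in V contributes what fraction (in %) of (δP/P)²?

(δP/P)² = (1·δV/V)² + (1·δI/I)²
  V term: (1×0.0654)² = 0.00428
  I term: (1×0.0455)² = 0.00207
Total = 0.00635. Share from V = 0.00428/0.00635 = 0.675.

67.5%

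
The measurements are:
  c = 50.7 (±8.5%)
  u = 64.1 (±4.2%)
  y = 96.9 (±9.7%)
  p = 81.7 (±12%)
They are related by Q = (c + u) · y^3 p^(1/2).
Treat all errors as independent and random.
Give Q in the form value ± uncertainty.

Let w = c + u = 115. δw = √(δc² + δu²) = √(18.6 + 7.25) = 5.08, so δw/w = 0.0443.
Q is then a monomial in w, y, p:
δQ/Q = √((δw/w)² + (3·δy/y)² + (½·δp/p)²) = √(0.00196 + 0.0847 + 0.00360) = 0.300
Q = 9.44e+08, so δQ = 0.300 × 9.44e+08 = 2.84e+08.

(9.44 ± 2.84) × 10^8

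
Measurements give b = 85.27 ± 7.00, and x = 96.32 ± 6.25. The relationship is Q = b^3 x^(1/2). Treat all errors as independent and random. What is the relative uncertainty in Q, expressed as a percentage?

24.8%

Products/powers → add relative errors in quadrature, weighted by exponent:
  (3·δb/b)² = (3×0.0821)² = 0.0607;  (½·δx/x)² = (0.5×0.0649)² = 0.00105
δQ/Q = √(0.0617) = 0.248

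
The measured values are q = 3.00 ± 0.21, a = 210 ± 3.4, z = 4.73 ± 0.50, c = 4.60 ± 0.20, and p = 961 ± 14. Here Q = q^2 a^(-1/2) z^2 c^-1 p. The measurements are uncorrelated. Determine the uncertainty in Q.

748

For a monomial Q ∝ q^2, a^(-1/2), z^2, c^-1, p, fractional errors add in quadrature:
  (2·δq/q)² = (2×0.0700)² = 0.0196;  (−½·δa/a)² = (-0.5×0.0162)² = 6.55e-05;  (2·δz/z)² = (2×0.106)² = 0.0447;  (-1·δc/c)² = (-1×0.0435)² = 0.00189;  (1·δp/p)² = (1×0.0146)² = 0.000212
δQ/Q = √(0.0665) = 0.258
Q = 2900, so δQ = 0.258 × 2900 = 748.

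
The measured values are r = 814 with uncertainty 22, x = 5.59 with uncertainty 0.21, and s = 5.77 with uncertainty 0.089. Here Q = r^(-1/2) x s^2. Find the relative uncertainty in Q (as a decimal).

0.0505

Since Q is a product/quotient, work with relative uncertainties:
  (−½·δr/r)² = (-0.5×0.0270)² = 0.000183;  (1·δx/x)² = (1×0.0376)² = 0.00141;  (2·δs/s)² = (2×0.0154)² = 0.000952
δQ/Q = √(0.00255) = 0.0505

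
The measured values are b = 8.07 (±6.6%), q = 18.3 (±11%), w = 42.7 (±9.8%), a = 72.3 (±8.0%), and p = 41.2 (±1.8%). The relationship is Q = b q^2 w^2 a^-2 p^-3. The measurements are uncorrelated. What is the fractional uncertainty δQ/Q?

Products/powers → add relative errors in quadrature, weighted by exponent:
  (1·δb/b)² = (1×0.0660)² = 0.00436;  (2·δq/q)² = (2×0.110)² = 0.0484;  (2·δw/w)² = (2×0.0980)² = 0.0384;  (-2·δa/a)² = (-2×0.0800)² = 0.0256;  (-3·δp/p)² = (-3×0.0180)² = 0.00292
δQ/Q = √(0.120) = 0.346

0.346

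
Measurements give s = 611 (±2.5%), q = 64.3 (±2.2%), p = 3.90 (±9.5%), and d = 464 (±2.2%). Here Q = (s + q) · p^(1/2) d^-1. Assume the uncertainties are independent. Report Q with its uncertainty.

Let u = s + q = 675. δu = √(δs² + δq²) = √(233 + 2.00) = 15.3, so δu/u = 0.0227.
Q is then a monomial in u, p, d:
δQ/Q = √((δu/u)² + (½·δp/p)² + (-1·δd/d)²) = √(0.000516 + 0.00226 + 0.000484) = 0.0571
Q = 2.87, so δQ = 0.0571 × 2.87 = 0.164.

2.87 ± 0.164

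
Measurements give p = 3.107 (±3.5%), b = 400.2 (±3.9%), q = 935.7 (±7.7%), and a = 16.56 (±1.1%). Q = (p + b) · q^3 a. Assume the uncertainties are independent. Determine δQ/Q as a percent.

Let u = p + b = 403.3. δu = √(δp² + δb²) = √(0.0118 + 244) = 15.6, so δu/u = 0.0387.
Q is then a monomial in u, q, a:
δQ/Q = √((δu/u)² + (3·δq/q)² + (1·δa/a)²) = √(0.00150 + 0.0534 + 0.000121) = 0.234

23.4%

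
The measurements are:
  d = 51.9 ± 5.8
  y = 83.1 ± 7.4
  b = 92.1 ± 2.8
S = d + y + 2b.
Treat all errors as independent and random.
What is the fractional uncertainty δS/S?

Each term contributes (cᵢ δxᵢ)² to (δS)²:
  (δd)² = 33.6;  (δy)² = 54.8;  (2·δb)² = 31.4
δS = √(120) = 10.9
S = 319, so δS/S = 10.9/319 = 0.0343.

0.0343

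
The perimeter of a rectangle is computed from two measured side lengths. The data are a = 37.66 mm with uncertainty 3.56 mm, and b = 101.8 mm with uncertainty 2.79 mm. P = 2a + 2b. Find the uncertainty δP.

9.05 mm

P is a linear combination, so absolute uncertainties add in quadrature:
  (2·δa)² = 50.7;  (2·δb)² = 31.1
δP = √(81.8) = 9.05 mm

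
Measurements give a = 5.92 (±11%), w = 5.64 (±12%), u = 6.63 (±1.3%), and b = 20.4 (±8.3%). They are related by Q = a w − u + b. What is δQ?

5.69

Let p = a·w = 33.4. δp/p = √((1·δa/a)² + (1·δw/w)²) = √(0.0121 + 0.0144) = 0.163, so δp = 5.44.
Q = p − u + b: δQ = √(δp² + δu² + δb²) = √(29.5 + 0.00743 + 2.87) = 5.69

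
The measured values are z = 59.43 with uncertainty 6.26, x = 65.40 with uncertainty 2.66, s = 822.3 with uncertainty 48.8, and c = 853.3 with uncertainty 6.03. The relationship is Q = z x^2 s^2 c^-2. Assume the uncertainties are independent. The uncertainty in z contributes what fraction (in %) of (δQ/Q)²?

(δQ/Q)² = (1·δz/z)² + (2·δx/x)² + (2·δs/s)² + (-2·δc/c)²
  z term: (1×0.105)² = 0.0111
  x term: (2×0.0407)² = 0.00662
  s term: (2×0.0593)² = 0.0141
  c term: (-2×0.00707)² = 0.000200
Total = 0.0320. Share from z = 0.0111/0.0320 = 0.347.

34.7%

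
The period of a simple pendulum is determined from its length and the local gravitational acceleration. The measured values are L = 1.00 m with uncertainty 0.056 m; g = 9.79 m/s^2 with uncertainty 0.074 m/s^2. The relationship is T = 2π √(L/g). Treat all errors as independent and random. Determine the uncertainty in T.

Since T is a product/quotient, work with relative uncertainties:
  (½·δL/L)² = (0.5×0.0560)² = 0.000784;  (−½·δg/g)² = (-0.5×0.00756)² = 1.43e-05
δT/T = √(0.000798) = 0.0283
T = 2.01 s, so δT = 0.0283 × 2.01 = 0.0567 s.

0.0567 s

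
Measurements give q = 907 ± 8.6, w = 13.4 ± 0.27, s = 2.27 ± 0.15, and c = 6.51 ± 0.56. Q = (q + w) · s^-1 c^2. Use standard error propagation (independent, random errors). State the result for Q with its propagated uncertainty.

Let u = q + w = 920. δu = √(δq² + δw²) = √(74.0 + 0.0729) = 8.60, so δu/u = 0.00935.
Q is then a monomial in u, s, c:
δQ/Q = √((δu/u)² + (-1·δs/s)² + (2·δc/c)²) = √(8.74e-05 + 0.00437 + 0.0296) = 0.185
Q = 17200, so δQ = 0.185 × 17200 = 3170.

17200 ± 3170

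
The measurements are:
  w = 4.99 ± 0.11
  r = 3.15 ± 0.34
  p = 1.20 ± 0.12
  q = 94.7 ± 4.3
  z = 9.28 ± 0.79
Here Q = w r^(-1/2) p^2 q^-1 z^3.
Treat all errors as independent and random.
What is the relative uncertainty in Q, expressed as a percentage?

For a monomial Q ∝ w, r^(-1/2), p^2, q^-1, z^3, fractional errors add in quadrature:
  (1·δw/w)² = (1×0.0220)² = 0.000486;  (−½·δr/r)² = (-0.5×0.108)² = 0.00291;  (2·δp/p)² = (2×0.100)² = 0.0400;  (-1·δq/q)² = (-1×0.0454)² = 0.00206;  (3·δz/z)² = (3×0.0851)² = 0.0652
δQ/Q = √(0.111) = 0.333

33.3%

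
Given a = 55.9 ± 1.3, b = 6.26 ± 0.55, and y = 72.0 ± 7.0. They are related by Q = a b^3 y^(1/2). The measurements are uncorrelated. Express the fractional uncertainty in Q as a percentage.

26.9%

For a monomial Q ∝ a, b^3, y^(1/2), fractional errors add in quadrature:
  (1·δa/a)² = (1×0.0233)² = 0.000541;  (3·δb/b)² = (3×0.0879)² = 0.0695;  (½·δy/y)² = (0.5×0.0972)² = 0.00236
δQ/Q = √(0.0724) = 0.269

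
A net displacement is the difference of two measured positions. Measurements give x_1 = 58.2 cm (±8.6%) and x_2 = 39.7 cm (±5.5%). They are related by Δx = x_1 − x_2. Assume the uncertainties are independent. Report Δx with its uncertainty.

18.5 ± 5.46 cm

Absolute uncertainties add in quadrature for a linear combination:
  (δx_1)² = 25.1;  (δx_2)² = 4.77
δΔx = √(29.8) = 5.46 cm
Δx = 18.5 cm.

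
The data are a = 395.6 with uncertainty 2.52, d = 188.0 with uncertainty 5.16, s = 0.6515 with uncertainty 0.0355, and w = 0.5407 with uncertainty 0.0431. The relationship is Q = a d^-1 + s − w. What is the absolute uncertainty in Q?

0.0814

Let p = a·d^-1 = 2.104. δp/p = √((1·δa/a)² + (-1·δd/d)²) = √(4.06e-05 + 0.000753) = 0.0282, so δp = 0.0593.
Q = p + s − w: δQ = √(δp² + δs² + δw²) = √(0.00352 + 0.00126 + 0.00186) = 0.0814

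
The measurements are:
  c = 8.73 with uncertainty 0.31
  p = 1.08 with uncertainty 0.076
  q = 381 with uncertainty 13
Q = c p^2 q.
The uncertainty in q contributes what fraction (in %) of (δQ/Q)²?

(δQ/Q)² = (1·δc/c)² + (2·δp/p)² + (1·δq/q)²
  c term: (1×0.0355)² = 0.00126
  p term: (2×0.0704)² = 0.0198
  q term: (1×0.0341)² = 0.00116
Total = 0.0222. Share from q = 0.00116/0.0222 = 0.0524.

5.24%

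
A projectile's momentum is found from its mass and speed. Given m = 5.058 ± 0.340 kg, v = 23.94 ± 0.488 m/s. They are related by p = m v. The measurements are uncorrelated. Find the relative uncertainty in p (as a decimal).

For a monomial p ∝ m, v, fractional errors add in quadrature:
  (1·δm/m)² = (1×0.0672)² = 0.00452;  (1·δv/v)² = (1×0.0204)² = 0.000416
δp/p = √(0.00493) = 0.0702

0.0702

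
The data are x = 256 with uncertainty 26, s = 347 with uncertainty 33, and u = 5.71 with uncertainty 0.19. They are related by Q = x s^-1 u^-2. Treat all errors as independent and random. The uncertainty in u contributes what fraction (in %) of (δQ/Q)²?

18.6%

(δQ/Q)² = (1·δx/x)² + (-1·δs/s)² + (-2·δu/u)²
  x term: (1×0.102)² = 0.0103
  s term: (-1×0.0951)² = 0.00904
  u term: (-2×0.0333)² = 0.00443
Total = 0.0238. Share from u = 0.00443/0.0238 = 0.186.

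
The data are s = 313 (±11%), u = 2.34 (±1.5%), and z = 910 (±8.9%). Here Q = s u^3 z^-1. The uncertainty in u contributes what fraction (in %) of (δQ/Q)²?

(δQ/Q)² = (1·δs/s)² + (3·δu/u)² + (-1·δz/z)²
  s term: (1×0.110)² = 0.0121
  u term: (3×0.0150)² = 0.00203
  z term: (-1×0.0890)² = 0.00792
Total = 0.0220. Share from u = 0.00203/0.0220 = 0.0919.

9.19%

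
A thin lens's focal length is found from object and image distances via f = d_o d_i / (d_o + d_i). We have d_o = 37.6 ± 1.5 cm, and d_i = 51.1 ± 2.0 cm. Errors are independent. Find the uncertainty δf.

∂f/∂d_o = (d_i/(d_o+d_i))² = 0.332;  ∂f/∂d_i = (d_o/(d_o+d_i))² = 0.180
δf = √((∂f/∂d_o · δd_o)² + (∂f/∂d_i · δd_i)²) = √(0.248 + 0.129) = 0.614 cm

0.614 cm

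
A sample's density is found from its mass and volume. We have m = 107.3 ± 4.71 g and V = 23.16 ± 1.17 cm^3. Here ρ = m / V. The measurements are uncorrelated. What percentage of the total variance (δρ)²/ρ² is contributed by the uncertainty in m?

43.0%

(δρ/ρ)² = (1·δm/m)² + (-1·δV/V)²
  m term: (1×0.0439)² = 0.00193
  V term: (-1×0.0505)² = 0.00255
Total = 0.00448. Share from m = 0.00193/0.00448 = 0.430.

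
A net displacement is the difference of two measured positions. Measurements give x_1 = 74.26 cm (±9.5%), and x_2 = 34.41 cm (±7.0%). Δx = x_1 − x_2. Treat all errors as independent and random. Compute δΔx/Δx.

For a sum/difference, combine absolute errors in quadrature:
  (δx_1)² = 49.8;  (δx_2)² = 5.80
δΔx = √(55.6) = 7.45 cm
Δx = 39.85 cm, so δΔx/Δx = 7.45/39.85 = 0.187.

0.187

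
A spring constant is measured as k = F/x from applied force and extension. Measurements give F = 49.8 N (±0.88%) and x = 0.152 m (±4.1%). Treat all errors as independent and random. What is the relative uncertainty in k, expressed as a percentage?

4.19%

Products/powers → add relative errors in quadrature, weighted by exponent:
  (1·δF/F)² = (1×0.00880)² = 7.74e-05;  (-1·δx/x)² = (-1×0.0410)² = 0.00168
δk/k = √(0.00176) = 0.0419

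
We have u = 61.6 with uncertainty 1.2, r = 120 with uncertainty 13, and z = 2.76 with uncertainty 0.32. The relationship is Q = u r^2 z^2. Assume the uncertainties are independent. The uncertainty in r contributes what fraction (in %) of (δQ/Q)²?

(δQ/Q)² = (1·δu/u)² + (2·δr/r)² + (2·δz/z)²
  u term: (1×0.0195)² = 0.000379
  r term: (2×0.108)² = 0.0469
  z term: (2×0.116)² = 0.0538
Total = 0.101. Share from r = 0.0469/0.101 = 0.464.

46.4%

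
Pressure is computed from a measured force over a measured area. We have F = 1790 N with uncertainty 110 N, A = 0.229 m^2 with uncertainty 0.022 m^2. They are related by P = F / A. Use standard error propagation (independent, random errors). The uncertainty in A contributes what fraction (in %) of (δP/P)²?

(δP/P)² = (1·δF/F)² + (-1·δA/A)²
  F term: (1×0.0615)² = 0.00378
  A term: (-1×0.0961)² = 0.00923
Total = 0.0130. Share from A = 0.00923/0.0130 = 0.710.

71.0%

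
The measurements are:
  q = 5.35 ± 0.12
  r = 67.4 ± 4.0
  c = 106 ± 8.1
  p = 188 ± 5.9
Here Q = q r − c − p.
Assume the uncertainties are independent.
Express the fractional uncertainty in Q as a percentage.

Let w = q·r = 361. δw/w = √((1·δq/q)² + (1·δr/r)²) = √(0.000503 + 0.00352) = 0.0634, so δw = 22.9.
Q = w − c − p: δQ = √(δw² + δc² + δp²) = √(523 + 65.6 + 34.8) = 25.0
Q = 66.6, so δQ/Q = 25.0/66.6 = 0.375.

37.5%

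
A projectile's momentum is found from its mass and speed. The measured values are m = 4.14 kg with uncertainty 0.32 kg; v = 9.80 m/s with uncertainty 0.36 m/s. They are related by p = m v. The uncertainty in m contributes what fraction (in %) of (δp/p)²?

81.6%

(δp/p)² = (1·δm/m)² + (1·δv/v)²
  m term: (1×0.0773)² = 0.00597
  v term: (1×0.0367)² = 0.00135
Total = 0.00732. Share from m = 0.00597/0.00732 = 0.816.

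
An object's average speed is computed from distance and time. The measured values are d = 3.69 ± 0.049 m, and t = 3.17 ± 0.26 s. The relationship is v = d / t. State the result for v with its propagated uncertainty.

1.16 ± 0.0967 m/s

Each factor contributes (exponent × relative error)² to (δv/v)²:
  (1·δd/d)² = (1×0.0133)² = 0.000176;  (-1·δt/t)² = (-1×0.0820)² = 0.00673
δv/v = √(0.00690) = 0.0831
v = 1.16 m/s, so δv = 0.0831 × 1.16 = 0.0967 m/s.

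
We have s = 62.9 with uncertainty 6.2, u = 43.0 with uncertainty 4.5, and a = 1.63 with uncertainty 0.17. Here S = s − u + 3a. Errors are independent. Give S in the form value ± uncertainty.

For a sum/difference, combine absolute errors in quadrature:
  (δs)² = 38.4;  (δu)² = 20.2;  (3·δa)² = 0.260
δS = √(59.0) = 7.68
S = 24.8.

24.8 ± 7.68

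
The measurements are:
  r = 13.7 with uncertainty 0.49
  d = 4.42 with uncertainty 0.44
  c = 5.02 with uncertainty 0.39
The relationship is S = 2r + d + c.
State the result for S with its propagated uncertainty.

36.8 ± 1.14

S is a linear combination, so absolute uncertainties add in quadrature:
  (2·δr)² = 0.960;  (δd)² = 0.194;  (δc)² = 0.152
δS = √(1.31) = 1.14
S = 36.8.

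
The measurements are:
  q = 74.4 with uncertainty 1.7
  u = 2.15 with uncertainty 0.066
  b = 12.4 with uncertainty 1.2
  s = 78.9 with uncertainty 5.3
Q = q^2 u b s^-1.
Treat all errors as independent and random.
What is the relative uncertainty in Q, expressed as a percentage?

Q is a product of powers, so relative uncertainties combine in quadrature:
  (2·δq/q)² = (2×0.0228)² = 0.00209;  (1·δu/u)² = (1×0.0307)² = 0.000942;  (1·δb/b)² = (1×0.0968)² = 0.00937;  (-1·δs/s)² = (-1×0.0672)² = 0.00451
δQ/Q = √(0.0169) = 0.130

13.0%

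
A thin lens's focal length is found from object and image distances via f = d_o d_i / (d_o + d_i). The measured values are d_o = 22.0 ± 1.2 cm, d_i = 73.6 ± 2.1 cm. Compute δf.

0.720 cm

∂f/∂d_o = (d_i/(d_o+d_i))² = 0.593;  ∂f/∂d_i = (d_o/(d_o+d_i))² = 0.0530
δf = √((∂f/∂d_o · δd_o)² + (∂f/∂d_i · δd_i)²) = √(0.506 + 0.0124) = 0.720 cm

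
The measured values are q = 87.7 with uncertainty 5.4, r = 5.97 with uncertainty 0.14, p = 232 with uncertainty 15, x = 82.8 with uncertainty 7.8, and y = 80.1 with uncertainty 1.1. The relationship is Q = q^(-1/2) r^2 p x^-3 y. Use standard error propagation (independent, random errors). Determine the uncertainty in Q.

0.0368

Products/powers → add relative errors in quadrature, weighted by exponent:
  (−½·δq/q)² = (-0.5×0.0616)² = 0.000948;  (2·δr/r)² = (2×0.0235)² = 0.00220;  (1·δp/p)² = (1×0.0647)² = 0.00418;  (-3·δx/x)² = (-3×0.0942)² = 0.0799;  (1·δy/y)² = (1×0.0137)² = 0.000189
δQ/Q = √(0.0874) = 0.296
Q = 0.125, so δQ = 0.296 × 0.125 = 0.0368.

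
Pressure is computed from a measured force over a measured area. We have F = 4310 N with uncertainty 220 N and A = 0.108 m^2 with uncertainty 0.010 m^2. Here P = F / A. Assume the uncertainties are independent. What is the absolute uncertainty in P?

4220 Pa

Since P is a product/quotient, work with relative uncertainties:
  (1·δF/F)² = (1×0.0510)² = 0.00261;  (-1·δA/A)² = (-1×0.0926)² = 0.00857
δP/P = √(0.0112) = 0.106
P = 39900 Pa, so δP = 0.106 × 39900 = 4220 Pa.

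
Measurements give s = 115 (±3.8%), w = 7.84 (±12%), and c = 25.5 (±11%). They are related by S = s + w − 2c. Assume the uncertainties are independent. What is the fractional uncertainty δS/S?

Each term contributes (cᵢ δxᵢ)² to (δS)²:
  (δs)² = 19.1;  (δw)² = 0.885;  (2·δc)² = 31.5
δS = √(51.5) = 7.17
S = 71.8, so δS/S = 7.17/71.8 = 0.0998.

0.0998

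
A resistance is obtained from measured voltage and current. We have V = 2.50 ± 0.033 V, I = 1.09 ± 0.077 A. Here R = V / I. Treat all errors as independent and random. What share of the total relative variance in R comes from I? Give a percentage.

96.6%

(δR/R)² = (1·δV/V)² + (-1·δI/I)²
  V term: (1×0.0132)² = 0.000174
  I term: (-1×0.0706)² = 0.00499
Total = 0.00516. Share from I = 0.00499/0.00516 = 0.966.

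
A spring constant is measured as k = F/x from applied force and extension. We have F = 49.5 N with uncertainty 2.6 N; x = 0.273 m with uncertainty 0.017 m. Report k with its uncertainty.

181 ± 14.8 N/m

Relative error in a monomial: (δk/k)² = Σ (nᵢ · δxᵢ/xᵢ)².
  (1·δF/F)² = (1×0.0525)² = 0.00276;  (-1·δx/x)² = (-1×0.0623)² = 0.00388
δk/k = √(0.00664) = 0.0815
k = 181 N/m, so δk = 0.0815 × 181 = 14.8 N/m.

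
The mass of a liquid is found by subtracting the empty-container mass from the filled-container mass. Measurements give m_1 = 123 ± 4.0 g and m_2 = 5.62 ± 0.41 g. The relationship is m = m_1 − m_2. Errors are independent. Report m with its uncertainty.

117 ± 4.02 g

Absolute uncertainties add in quadrature for a linear combination:
  (δm_1)² = 16.0;  (δm_2)² = 0.168
δm = √(16.2) = 4.02 g
m = 117 g.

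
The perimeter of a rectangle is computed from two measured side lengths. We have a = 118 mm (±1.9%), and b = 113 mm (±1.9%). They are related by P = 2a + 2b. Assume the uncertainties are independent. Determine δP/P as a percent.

Sums and differences: (δP)² = Σ (cᵢ δxᵢ)².
  (2·δa)² = 20.1;  (2·δb)² = 18.4
δP = √(38.5) = 6.21 mm
P = 462 mm, so δP/P = 6.21/462 = 0.0134.

1.34%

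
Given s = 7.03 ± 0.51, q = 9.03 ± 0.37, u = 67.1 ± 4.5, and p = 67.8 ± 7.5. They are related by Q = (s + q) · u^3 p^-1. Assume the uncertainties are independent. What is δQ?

16700

Let w = s + q = 16.1. δw = √(δs² + δq²) = √(0.260 + 0.137) = 0.630, so δw/w = 0.0392.
Q is then a monomial in w, u, p:
δQ/Q = √((δw/w)² + (3·δu/u)² + (-1·δp/p)²) = √(0.00154 + 0.0405 + 0.0122) = 0.233
Q = 71600, so δQ = 0.233 × 71600 = 16700.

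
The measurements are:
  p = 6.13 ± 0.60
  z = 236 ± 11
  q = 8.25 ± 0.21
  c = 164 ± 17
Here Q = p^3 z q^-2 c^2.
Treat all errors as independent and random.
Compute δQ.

Q is a product of powers, so relative uncertainties combine in quadrature:
  (3·δp/p)² = (3×0.0979)² = 0.0862;  (1·δz/z)² = (1×0.0466)² = 0.00217;  (-2·δq/q)² = (-2×0.0255)² = 0.00259;  (2·δc/c)² = (2×0.104)² = 0.0430
δQ/Q = √(0.134) = 0.366
Q = 2.15e+07, so δQ = 0.366 × 2.15e+07 = 7.86e+06.

7.86e+06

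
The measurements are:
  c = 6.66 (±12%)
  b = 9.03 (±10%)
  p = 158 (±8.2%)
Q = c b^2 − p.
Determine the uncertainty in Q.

Let w = c·b^2 = 543. δw/w = √((1·δc/c)² + (2·δb/b)²) = √(0.0144 + 0.0400) = 0.233, so δw = 127.
Q = w − p: δQ = √(δw² + δp²) = √(16000 + 168) = 127

127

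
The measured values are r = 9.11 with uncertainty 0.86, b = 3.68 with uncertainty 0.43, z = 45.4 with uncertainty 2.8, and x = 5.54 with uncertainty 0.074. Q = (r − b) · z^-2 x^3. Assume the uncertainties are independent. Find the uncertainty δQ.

0.0983

Let u = r − b = 5.43. δu = √(δr² + δb²) = √(0.740 + 0.185) = 0.962, so δu/u = 0.177.
Q is then a monomial in u, z, x:
δQ/Q = √((δu/u)² + (-2·δz/z)² + (3·δx/x)²) = √(0.0314 + 0.0152 + 0.00161) = 0.219
Q = 0.448, so δQ = 0.219 × 0.448 = 0.0983.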